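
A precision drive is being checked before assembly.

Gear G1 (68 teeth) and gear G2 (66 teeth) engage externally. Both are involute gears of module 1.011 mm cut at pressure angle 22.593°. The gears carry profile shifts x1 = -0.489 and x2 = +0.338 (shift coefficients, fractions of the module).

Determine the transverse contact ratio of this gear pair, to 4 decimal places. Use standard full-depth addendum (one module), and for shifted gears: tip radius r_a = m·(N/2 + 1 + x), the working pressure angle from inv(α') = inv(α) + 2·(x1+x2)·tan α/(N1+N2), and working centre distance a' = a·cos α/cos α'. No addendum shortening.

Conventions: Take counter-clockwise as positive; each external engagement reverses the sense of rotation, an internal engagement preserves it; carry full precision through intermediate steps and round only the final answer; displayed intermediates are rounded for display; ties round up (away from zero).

topology: single-mesh involute geometry — m = 1.011, 68T/66T pair
base radii: r_b1 = 31.736042, r_b2 = 30.802629
tip radii: r_a1 = 34.890621, r_a2 = 34.715718
inv(α') = inv(22.593°) + 2·(-0.489+0.338)·tan α/(68+66) = 0.02085644  ⇒  α' = 22.27782°
a' = a·cos α / cos α' = 67.7370·cos 22.593°/cos 22.27782° = 67.583326
action lengths: √(r_a1²−r_b1²) = 14.497555, √(r_a2²−r_b2²) = 16.011844
base pitch p_b = π·m·cos α = 2.932403
CR = (14.497555 + 16.011844 − 67.583326·sin 22.27782°)/2.932403 = 1.667128
contact ratio ≈ 1.6671

1.6671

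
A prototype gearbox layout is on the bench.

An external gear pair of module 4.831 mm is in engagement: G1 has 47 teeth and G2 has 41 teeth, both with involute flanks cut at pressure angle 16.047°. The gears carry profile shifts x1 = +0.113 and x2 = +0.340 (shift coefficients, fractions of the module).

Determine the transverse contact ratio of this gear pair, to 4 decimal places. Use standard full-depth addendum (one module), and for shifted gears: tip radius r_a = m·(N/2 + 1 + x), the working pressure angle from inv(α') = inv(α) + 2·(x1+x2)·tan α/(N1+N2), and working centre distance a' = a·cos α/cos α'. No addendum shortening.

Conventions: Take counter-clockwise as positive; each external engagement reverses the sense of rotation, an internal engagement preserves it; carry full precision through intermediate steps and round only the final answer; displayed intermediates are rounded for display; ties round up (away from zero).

single-mesh involute tooth geometry (47T engaging 41T at module 4.831)
base radii: r_b1 = 109.104892, r_b2 = 95.176608
tip radii: r_a1 = 118.905403, r_a2 = 105.509040
inv(α') = inv(16.047°) + 2·(+0.113+0.340)·tan α/(47+41) = 0.01052168  ⇒  α' = 17.86942°
a' = a·cos α / cos α' = 212.5640·cos 16.047°/cos 17.86942° = 214.635894
action lengths: √(r_a1²−r_b1²) = 47.271740, √(r_a2²−r_b2²) = 45.536478
base pitch p_b = π·m·cos α = 14.585665
CR = (47.271740 + 45.536478 − 214.635894·sin 17.86942°)/14.585665 = 1.847532
contact ratio ≈ 1.8475

1.8475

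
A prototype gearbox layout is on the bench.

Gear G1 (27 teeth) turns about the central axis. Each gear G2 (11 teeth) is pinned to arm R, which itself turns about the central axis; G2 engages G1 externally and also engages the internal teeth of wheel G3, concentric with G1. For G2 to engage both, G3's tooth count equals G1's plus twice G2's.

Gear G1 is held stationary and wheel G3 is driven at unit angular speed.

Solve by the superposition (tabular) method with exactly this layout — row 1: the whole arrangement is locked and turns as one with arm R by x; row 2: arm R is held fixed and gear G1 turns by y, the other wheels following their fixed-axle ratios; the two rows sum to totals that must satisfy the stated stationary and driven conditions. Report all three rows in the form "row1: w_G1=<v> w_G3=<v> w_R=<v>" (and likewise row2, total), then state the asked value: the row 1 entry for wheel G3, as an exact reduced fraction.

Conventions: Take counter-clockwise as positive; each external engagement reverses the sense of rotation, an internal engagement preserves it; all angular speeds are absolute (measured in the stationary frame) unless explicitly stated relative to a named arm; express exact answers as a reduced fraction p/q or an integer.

row1: w_G1=49/76 w_G3=49/76 w_R=49/76
row2: w_G1=-49/76 w_G3=27/76 w_R=0
total: w_G1=0 w_G3=1 w_R=49/76
asked value: 49/76

topology: planetary set — G1 27T / G2 11T / G3 49T, arm = carrier (Willis)
row 1: whole set turns with the arm by x
superposition row 2 [arm held]: sun y, ring −(27/49)·y, arm 0
boundary: total ω_sun = x + y = 0 and total ω_ring = x − (27/49)·y = 1  ⇒  y = -49/76, x = 49/76
row 2 ring = −(27/49)·(-49/76) = 27/76
totals (row 1 + row 2): sun 49/76 + (-49/76) = 0, ring 49/76 + 27/76 = 1, arm 49/76 + 0 = 49/76
asked cell (row1, ring) = 49/76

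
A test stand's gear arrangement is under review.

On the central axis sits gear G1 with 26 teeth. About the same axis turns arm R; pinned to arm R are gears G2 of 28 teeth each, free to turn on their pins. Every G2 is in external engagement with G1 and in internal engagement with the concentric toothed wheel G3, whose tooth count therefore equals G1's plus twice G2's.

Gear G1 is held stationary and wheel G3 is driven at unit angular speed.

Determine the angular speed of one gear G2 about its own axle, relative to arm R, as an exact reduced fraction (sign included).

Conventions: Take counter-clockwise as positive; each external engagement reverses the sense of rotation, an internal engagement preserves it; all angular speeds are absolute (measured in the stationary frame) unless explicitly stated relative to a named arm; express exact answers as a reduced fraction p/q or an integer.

533/756

recognized (axles ride arm R): planetary set, 26/28/82 teeth
ring teeth: 26 + 2·28 = 82
26(ω_sun−ω_arm) = −82(ω_ring−ω_arm),  ω_sun = 0, ω_ring = 1
26(0−ω_arm) = −82(1−ω_arm)  ⇒  108·ω_arm = 82  ⇒  ω_arm = 41/54
sun–planet mesh: 26·(0−41/54) = −28·(ω_p−ω_arm)  ⇒  ω_p−ω_arm = 533/756
exact speed ratio = 533/756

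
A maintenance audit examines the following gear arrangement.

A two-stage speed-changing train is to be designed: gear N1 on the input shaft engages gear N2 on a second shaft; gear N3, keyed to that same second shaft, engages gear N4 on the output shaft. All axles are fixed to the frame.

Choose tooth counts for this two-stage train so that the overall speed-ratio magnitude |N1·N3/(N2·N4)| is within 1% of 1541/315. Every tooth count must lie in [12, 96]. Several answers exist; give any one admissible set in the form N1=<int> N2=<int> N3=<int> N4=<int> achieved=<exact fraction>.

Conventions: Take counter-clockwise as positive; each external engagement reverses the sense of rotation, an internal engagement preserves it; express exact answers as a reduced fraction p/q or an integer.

class = fixed-axis compound train [2-stage, 1541/315 wanted]
target = 1541/315 in lowest terms: an exact hit needs N1·N3 = k·1541 and N2·N4 = k·315 for one integer k, every count in [12, 96]; additionally prefer no 1:1 stage (N1 ≠ N2, N3 ≠ N4)
k = 1: N1·N3 = 1541 = 23·67, N2·N4 = 315 = 15·21
achieved = 23·67/(15·21) = 1541/315; |achieved − target| = 0 ≤ 1541/31500 ✓

N1=23 N2=15 N3=67 N4=21 achieved=1541/315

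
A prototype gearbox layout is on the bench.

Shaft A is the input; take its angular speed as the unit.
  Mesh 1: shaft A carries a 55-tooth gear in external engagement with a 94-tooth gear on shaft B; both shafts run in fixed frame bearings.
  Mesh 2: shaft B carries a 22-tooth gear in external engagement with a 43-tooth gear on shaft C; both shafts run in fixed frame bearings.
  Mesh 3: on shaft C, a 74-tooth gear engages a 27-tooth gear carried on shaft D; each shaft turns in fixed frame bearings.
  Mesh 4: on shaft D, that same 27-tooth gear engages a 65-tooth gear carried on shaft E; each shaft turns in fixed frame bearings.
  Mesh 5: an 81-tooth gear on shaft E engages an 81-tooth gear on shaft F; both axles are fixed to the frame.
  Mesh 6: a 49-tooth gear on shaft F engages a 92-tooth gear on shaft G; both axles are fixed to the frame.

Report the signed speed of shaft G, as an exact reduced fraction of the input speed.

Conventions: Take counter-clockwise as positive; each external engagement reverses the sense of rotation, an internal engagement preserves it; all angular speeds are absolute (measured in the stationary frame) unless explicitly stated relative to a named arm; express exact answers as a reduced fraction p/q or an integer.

219373/1208558

6-mesh fixed-axis compound train (all bearings frame-fixed)
mesh 1 [55T→94T]: |ω|/ω_in = 1×55/94 = 55/94, sense flips to −
mesh 2 [22T→43T]: |ω|/ω_in = (55/94)×22/43 = 605/2021, sense flips to +
mesh 3 [74T→27T]: |ω|/ω_in = (605/2021)×74/27 = 44770/54567, sense flips to −
mesh 4 [27T→65T]: |ω|/ω_in = (44770/54567)×27/65 = 8954/26273, sense flips to +
mesh 5 [81T→81T]: |ω|/ω_in = (8954/26273)×81/81 = 8954/26273, sense flips to −
mesh 6 [49T→92T]: |ω|/ω_in = (8954/26273)×49/92 = 219373/1208558, sense flips to +
signed output speed (× input speed) = 219373/1208558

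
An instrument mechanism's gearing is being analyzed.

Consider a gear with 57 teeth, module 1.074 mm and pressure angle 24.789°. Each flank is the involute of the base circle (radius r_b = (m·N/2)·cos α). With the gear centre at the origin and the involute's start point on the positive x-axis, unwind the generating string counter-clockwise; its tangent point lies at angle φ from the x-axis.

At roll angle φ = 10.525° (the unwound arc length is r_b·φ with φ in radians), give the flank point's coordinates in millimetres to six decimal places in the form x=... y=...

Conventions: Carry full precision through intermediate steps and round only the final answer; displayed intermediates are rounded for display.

x=28.253530 y=0.057224

class = single-mesh tooth geometry [base-circle involute, m = 1.074, 57T]
pitch radius r_p = m·N/2 = 1.074·57/2 = 30.609000
base radius r_b = r_p·cos α = 30.609000·cos 24.789° = 27.788625
roll angle φ = 10.525° = 0.18369590 rad
x = r_b·(cos φ + φ·sin φ) = 28.253530
y = r_b·(sin φ − φ·cos φ) = 0.057224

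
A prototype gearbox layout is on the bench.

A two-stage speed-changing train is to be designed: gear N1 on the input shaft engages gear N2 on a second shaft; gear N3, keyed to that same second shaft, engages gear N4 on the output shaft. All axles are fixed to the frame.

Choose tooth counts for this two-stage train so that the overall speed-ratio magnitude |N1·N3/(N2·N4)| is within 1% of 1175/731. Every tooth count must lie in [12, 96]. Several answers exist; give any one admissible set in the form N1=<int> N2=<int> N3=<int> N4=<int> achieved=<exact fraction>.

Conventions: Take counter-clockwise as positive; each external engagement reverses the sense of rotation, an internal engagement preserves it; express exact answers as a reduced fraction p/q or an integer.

N1=25 N2=17 N3=47 N4=43 achieved=1175/731

design class (target 1175/731): fixed-axis compound train
target = 1175/731 in lowest terms: an exact hit needs N1·N3 = k·1175 and N2·N4 = k·731 for one integer k, every count in [12, 96]; additionally prefer no 1:1 stage (N1 ≠ N2, N3 ≠ N4)
k = 1: N1·N3 = 1175 = 25·47, N2·N4 = 731 = 17·43
achieved = 25·47/(17·43) = 1175/731; |achieved − target| = 0 ≤ 47/2924 ✓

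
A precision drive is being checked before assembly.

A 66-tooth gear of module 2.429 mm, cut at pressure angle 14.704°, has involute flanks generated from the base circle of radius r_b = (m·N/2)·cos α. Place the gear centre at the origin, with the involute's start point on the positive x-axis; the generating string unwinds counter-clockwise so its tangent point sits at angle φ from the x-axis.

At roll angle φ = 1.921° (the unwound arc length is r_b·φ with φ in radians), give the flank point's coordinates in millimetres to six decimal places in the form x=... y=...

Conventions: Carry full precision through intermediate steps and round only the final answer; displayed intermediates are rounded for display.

class = single-mesh tooth geometry [base-circle involute, m = 2.429, 66T]
pitch radius r_p = m·N/2 = 2.429·66/2 = 80.157000
base radius r_b = r_p·cos α = 80.157000·cos 14.704° = 77.531861
roll angle φ = 1.921° = 0.03352777 rad
x = r_b·(cos φ + φ·sin φ) = 77.575426
y = r_b·(sin φ − φ·cos φ) = 0.000974

x=77.575426 y=0.000974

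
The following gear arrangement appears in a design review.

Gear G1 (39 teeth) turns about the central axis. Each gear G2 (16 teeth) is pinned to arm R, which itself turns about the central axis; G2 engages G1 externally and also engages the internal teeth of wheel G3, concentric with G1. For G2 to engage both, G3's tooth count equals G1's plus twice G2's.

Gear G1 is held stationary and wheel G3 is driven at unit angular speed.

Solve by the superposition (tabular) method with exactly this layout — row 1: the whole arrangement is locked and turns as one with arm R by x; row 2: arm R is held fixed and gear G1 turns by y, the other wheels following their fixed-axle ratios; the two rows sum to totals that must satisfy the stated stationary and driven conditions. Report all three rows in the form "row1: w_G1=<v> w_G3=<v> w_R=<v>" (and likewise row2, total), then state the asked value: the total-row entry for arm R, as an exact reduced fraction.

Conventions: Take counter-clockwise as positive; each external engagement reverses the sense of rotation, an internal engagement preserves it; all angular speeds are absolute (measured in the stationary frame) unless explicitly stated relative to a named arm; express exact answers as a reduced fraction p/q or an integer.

class = planetary set [G3 = 39+2·16 = 71; Willis about the carrier]
row 1 (train locked, turned with arm): all members turn x
row 2 — arm fixed, fixed-axis ratios: sun y, ring −(39/71)·y, arm 0
boundary: total ω_sun = x + y = 0 and total ω_ring = x − (39/71)·y = 1  ⇒  y = -71/110, x = 71/110
row 2 ring = −(39/71)·(-71/110) = 39/110
totals (row 1 + row 2): sun 71/110 + (-71/110) = 0, ring 71/110 + 39/110 = 1, arm 71/110 + 0 = 71/110
asked cell (total, arm) = 71/110

row1: w_G1=71/110 w_G3=71/110 w_R=71/110
row2: w_G1=-71/110 w_G3=39/110 w_R=0
total: w_G1=0 w_G3=1 w_R=71/110
asked value: 71/110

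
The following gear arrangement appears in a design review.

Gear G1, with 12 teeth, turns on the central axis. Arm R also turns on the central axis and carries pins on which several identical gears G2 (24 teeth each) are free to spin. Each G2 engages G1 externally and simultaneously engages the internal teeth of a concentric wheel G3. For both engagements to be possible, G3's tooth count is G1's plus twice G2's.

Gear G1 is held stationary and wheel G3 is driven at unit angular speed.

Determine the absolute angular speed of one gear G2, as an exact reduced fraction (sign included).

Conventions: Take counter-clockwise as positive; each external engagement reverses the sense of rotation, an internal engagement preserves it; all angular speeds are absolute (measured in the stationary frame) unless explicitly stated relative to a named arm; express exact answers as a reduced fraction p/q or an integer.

5/4

class = planetary set [G3 = 12+2·24 = 60; Willis about the carrier]
ring teeth: 12 + 2·24 = 60
12(ω_sun−ω_arm) = −60(ω_ring−ω_arm),  ω_sun = 0, ω_ring = 1
12(0−ω_arm) = −60(1−ω_arm)  ⇒  72·ω_arm = 60  ⇒  ω_arm = 5/6
sun–planet mesh: 12·(0−5/6) = −24·(ω_p−ω_arm)  ⇒  ω_p−ω_arm = 5/12
ω_p = 5/6 + 5/12 = 5/4
exact speed ratio = 5/4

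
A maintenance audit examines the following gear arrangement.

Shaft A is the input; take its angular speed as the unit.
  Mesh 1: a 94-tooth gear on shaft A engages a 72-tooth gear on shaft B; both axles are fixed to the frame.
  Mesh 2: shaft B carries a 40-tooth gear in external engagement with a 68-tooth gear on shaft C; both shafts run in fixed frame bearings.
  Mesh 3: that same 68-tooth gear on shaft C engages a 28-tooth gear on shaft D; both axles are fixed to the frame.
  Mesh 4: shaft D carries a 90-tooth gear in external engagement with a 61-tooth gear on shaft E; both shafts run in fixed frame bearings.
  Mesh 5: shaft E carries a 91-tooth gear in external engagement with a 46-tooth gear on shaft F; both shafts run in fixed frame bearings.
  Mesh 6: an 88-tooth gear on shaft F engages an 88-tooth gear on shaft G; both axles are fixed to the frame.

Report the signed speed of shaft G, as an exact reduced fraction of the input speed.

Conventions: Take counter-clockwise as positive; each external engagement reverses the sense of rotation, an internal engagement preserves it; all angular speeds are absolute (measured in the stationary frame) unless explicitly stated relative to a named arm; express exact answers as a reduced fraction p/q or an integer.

6-mesh fixed-axis compound train (all bearings frame-fixed)
mesh 1 [94T→72T]: |ω|/ω_in = 1×94/72 = 47/36, sense flips to −
mesh 2 [40T→68T]: |ω|/ω_in = (47/36)×40/68 = 235/306, sense flips to +
mesh 3 [68T→28T]: |ω|/ω_in = (235/306)×68/28 = 235/126, sense flips to −
mesh 4 [90T→61T]: |ω|/ω_in = (235/126)×90/61 = 1175/427, sense flips to +
mesh 5 [91T→46T]: |ω|/ω_in = (1175/427)×91/46 = 15275/2806, sense flips to −
mesh 6 [88T→88T]: |ω|/ω_in = (15275/2806)×88/88 = 15275/2806, sense flips to +
signed output speed (× input speed) = 15275/2806

15275/2806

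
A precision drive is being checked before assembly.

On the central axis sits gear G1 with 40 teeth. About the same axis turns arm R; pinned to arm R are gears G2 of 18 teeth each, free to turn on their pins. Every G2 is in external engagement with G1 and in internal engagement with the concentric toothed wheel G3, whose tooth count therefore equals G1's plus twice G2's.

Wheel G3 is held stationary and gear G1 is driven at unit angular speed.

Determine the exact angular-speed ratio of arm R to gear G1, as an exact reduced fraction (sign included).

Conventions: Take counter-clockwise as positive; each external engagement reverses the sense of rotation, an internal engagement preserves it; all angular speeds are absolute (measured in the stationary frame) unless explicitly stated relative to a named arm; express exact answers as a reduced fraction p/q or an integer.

planetary set (40T centre, 18T on arm, 76T internal) — Willis relation
ring teeth: 40 + 2·18 = 76
40(ω_sun−ω_arm) = −76(ω_ring−ω_arm),  ω_ring = 0, ω_sun = 1
40(1−ω_arm) = −76(0−ω_arm)  ⇒  116·ω_arm = 40  ⇒  ω_arm = 10/29
ω_out/ω_in = 10/29

10/29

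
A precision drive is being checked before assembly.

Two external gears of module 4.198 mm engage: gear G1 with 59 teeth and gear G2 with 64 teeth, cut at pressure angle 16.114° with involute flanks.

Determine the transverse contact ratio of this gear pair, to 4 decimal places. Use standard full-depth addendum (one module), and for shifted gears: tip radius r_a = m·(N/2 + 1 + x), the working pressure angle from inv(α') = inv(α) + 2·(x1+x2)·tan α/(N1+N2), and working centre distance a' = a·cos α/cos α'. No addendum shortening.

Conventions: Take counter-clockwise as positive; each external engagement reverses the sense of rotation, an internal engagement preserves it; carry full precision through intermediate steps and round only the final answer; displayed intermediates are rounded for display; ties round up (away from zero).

class = single-mesh tooth geometry [involute pair 59T × 64T, m = 4.198]
base radii: r_b1 = 118.975456, r_b2 = 129.058122
tip radii: r_a1 = 128.039000, r_a2 = 138.534000
no profile shift: α' = α, a' = a
action lengths: √(r_a1²−r_b1²) = 47.316238, √(r_a2²−r_b2²) = 50.355440
base pitch p_b = π·m·cos α = 12.670251
CR = (47.316238 + 50.355440 − 258.177000·sin 16.11400°)/12.670251 = 2.053219
contact ratio ≈ 2.0532

2.0532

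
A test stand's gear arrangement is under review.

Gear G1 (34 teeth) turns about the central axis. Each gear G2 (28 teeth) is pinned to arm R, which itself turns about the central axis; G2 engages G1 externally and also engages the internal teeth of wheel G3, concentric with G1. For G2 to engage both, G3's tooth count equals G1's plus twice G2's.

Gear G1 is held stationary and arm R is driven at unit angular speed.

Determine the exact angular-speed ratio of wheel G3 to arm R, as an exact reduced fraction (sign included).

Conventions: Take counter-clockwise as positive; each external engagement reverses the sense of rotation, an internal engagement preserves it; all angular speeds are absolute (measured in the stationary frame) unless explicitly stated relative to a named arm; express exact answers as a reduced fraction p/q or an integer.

62/45

planetary set (34T centre, 28T on arm, 90T internal) — Willis relation
ring teeth: 34 + 2·28 = 90
34(ω_sun−ω_arm) = −90(ω_ring−ω_arm),  ω_sun = 0, ω_arm = 1
ω_ring = 1 − (34/90)(0−1) = 62/45
ω_out/ω_in = 62/45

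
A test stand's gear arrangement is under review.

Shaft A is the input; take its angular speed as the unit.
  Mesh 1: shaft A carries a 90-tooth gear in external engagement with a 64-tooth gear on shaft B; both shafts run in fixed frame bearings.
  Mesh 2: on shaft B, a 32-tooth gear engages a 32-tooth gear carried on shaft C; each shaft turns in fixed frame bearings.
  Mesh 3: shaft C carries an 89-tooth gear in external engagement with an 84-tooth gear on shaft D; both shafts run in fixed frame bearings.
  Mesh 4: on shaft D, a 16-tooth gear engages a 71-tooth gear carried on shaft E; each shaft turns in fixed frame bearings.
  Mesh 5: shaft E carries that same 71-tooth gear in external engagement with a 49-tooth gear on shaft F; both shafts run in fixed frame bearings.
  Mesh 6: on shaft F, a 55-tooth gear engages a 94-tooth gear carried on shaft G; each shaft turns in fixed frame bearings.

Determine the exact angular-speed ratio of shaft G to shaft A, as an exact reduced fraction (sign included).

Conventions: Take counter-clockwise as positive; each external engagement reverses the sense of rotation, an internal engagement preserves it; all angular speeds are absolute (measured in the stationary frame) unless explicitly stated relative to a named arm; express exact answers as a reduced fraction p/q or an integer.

class = fixed-axis compound train [6 meshes; 6 ratios multiply, 6 sense flips]
mesh 1 [90T→64T]: running ratio 45/32, sense −
mesh 2 [32T→32T]: running ratio 45/32, sense +
mesh 3 [89T→84T]: running ratio 1335/896, sense −
mesh 4 [16T→71T]: running ratio 1335/3976, sense +
mesh 5 [71T→49T]: running ratio 1335/2744, sense −
mesh 6 [55T→94T]: running ratio 73425/257936, sense +
ω_out/ω_in = 73425/257936

73425/257936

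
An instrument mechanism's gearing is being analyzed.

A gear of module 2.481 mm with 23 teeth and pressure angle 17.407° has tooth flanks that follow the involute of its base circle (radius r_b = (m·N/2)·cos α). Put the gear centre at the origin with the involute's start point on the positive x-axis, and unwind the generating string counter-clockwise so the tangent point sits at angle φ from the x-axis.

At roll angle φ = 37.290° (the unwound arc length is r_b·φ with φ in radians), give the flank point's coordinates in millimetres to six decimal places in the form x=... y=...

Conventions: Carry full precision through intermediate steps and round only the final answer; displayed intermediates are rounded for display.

recognized (one wheel, involute flank): single-mesh tooth geometry, m = 2.481, N = 23
pitch radius r_p = m·N/2 = 2.481·23/2 = 28.531500
base radius r_b = r_p·cos α = 28.531500·cos 17.407° = 27.224865
roll angle φ = 37.290° = 0.65083328 rad
x = r_b·(cos φ + φ·sin φ) = 32.394494
y = r_b·(sin φ − φ·cos φ) = 2.397425

x=32.394494 y=2.397425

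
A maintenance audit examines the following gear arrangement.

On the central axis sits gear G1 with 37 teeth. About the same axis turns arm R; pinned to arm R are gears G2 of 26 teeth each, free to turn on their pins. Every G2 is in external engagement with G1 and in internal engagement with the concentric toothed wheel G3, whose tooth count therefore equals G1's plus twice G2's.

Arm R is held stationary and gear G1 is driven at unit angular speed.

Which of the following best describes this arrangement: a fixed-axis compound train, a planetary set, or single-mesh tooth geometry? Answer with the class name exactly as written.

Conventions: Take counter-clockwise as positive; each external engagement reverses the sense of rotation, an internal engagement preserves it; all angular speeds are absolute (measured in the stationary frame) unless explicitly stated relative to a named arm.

topology: planetary set — G1 37T / G2 26T / G3 89T, arm = carrier (Willis)
classification: planetary set

planetary set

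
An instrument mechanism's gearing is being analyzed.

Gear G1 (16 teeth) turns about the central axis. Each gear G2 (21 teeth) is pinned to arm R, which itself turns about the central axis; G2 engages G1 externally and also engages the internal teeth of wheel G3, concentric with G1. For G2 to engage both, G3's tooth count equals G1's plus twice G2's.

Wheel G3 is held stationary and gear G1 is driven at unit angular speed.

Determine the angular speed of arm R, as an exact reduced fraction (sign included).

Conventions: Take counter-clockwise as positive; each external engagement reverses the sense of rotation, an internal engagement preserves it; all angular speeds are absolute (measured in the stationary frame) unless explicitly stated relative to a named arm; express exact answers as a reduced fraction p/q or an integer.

topology: planetary set — G1 16T / G2 21T / G3 58T, arm = carrier (Willis)
ring teeth: 16 + 2·21 = 58
16(ω_sun−ω_arm) = −58(ω_ring−ω_arm),  ω_ring = 0, ω_sun = 1
16(1−ω_arm) = −58(0−ω_arm)  ⇒  74·ω_arm = 16  ⇒  ω_arm = 8/37
exact speed ratio = 8/37

8/37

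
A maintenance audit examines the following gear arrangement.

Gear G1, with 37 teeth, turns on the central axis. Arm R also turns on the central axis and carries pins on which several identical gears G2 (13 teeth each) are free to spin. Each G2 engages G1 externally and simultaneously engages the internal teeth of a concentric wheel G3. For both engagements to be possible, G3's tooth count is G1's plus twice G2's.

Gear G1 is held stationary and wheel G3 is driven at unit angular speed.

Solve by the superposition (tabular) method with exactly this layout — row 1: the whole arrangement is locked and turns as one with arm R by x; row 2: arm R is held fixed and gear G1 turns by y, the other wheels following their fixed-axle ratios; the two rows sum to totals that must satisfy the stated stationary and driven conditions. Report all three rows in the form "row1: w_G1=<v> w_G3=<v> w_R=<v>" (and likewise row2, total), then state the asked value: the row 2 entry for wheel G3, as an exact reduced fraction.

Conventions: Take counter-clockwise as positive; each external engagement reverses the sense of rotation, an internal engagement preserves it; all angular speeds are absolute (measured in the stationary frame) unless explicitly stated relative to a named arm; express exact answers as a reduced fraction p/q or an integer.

recognized (axles ride arm R): planetary set, 37/13/63 teeth
row 1 — lock + rotate with arm: ω_sun = ω_ring = ω_arm = x
superposition row 2 [arm held]: sun y, ring −(37/63)·y, arm 0
boundary: total ω_sun = x + y = 0 and total ω_ring = x − (37/63)·y = 1  ⇒  y = -63/100, x = 63/100
row 2 ring = −(37/63)·(-63/100) = 37/100
totals (row 1 + row 2): sun 63/100 + (-63/100) = 0, ring 63/100 + 37/100 = 1, arm 63/100 + 0 = 63/100
asked cell (row2, ring) = 37/100

row1: w_G1=63/100 w_G3=63/100 w_R=63/100
row2: w_G1=-63/100 w_G3=37/100 w_R=0
total: w_G1=0 w_G3=1 w_R=63/100
asked value: 37/100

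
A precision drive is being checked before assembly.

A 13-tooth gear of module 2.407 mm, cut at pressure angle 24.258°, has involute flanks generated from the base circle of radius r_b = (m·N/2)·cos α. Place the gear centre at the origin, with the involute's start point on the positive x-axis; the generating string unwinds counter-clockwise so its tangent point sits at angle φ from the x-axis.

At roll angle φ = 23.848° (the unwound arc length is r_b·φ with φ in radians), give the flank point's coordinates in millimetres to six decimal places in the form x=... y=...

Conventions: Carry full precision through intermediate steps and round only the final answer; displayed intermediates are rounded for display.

x=15.446658 y=0.336952

topology: single-mesh involute geometry — m = 2.407, N = 13
pitch radius r_p = m·N/2 = 2.407·13/2 = 15.645500
base radius r_b = r_p·cos α = 15.645500·cos 24.258° = 14.264076
roll angle φ = 23.848° = 0.41622612 rad
x = r_b·(cos φ + φ·sin φ) = 15.446658
y = r_b·(sin φ − φ·cos φ) = 0.336952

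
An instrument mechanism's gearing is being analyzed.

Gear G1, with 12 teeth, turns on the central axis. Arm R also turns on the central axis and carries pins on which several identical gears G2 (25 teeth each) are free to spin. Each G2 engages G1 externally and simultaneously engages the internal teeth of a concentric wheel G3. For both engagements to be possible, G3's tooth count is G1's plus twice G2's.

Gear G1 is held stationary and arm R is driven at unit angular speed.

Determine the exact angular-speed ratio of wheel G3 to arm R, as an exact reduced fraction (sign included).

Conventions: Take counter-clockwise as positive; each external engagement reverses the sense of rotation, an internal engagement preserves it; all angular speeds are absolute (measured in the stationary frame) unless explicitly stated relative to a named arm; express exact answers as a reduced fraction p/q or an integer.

planetary set (12T centre, 25T on arm, 62T internal) — Willis relation
ring teeth: 12 + 2·25 = 62
12(ω_sun−ω_arm) = −62(ω_ring−ω_arm),  ω_sun = 0, ω_arm = 1
ω_ring = 1 − (12/62)(0−1) = 37/31
ω_out/ω_in = 37/31

37/31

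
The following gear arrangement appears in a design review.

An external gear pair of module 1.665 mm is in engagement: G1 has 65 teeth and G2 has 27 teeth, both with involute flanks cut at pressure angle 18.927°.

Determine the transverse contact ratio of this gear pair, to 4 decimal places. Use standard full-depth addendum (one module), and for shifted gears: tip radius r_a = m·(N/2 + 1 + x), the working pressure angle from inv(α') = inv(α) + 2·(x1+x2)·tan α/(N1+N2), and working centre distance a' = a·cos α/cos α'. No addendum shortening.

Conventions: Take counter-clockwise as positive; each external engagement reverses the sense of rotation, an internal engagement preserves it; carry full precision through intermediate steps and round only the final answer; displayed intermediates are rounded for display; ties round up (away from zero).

1.7689

single-mesh involute tooth geometry (65T engaging 27T at module 1.665)
base radii: r_b1 = 51.186778, r_b2 = 21.262200
tip radii: r_a1 = 55.777500, r_a2 = 24.142500
no profile shift: α' = α, a' = a
action lengths: √(r_a1²−r_b1²) = 22.159495, √(r_a2²−r_b2²) = 11.435871
base pitch p_b = π·m·cos α = 4.947939
CR = (22.159495 + 11.435871 − 76.590000·sin 18.92700°)/4.947939 = 1.768896
contact ratio ≈ 1.7689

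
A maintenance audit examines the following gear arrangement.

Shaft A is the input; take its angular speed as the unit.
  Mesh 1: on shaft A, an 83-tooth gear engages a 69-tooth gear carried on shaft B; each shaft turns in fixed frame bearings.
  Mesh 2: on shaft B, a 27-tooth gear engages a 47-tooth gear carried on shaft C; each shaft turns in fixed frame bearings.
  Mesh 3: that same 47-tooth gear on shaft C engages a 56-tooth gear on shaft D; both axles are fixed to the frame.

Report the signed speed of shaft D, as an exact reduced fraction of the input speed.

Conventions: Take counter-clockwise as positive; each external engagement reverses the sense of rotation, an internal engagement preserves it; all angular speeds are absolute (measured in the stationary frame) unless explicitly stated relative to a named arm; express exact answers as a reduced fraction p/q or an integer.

3-mesh fixed-axis compound train (all bearings frame-fixed)
mesh 1 [83T→69T]: |ω|/ω_in = 1×83/69 = 83/69, sense flips to −
mesh 2 [27T→47T]: |ω|/ω_in = (83/69)×27/47 = 747/1081, sense flips to +
mesh 3 [47T→56T]: |ω|/ω_in = (747/1081)×47/56 = 747/1288, sense flips to −
signed output speed (× input speed) = -747/1288

-747/1288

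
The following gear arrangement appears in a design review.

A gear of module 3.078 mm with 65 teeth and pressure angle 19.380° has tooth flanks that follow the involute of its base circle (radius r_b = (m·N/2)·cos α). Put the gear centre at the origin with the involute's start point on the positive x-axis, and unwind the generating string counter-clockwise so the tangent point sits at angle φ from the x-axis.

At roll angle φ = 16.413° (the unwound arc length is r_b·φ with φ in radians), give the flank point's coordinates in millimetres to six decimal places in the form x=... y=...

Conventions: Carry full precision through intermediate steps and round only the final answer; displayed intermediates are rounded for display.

x=98.159667 y=0.733375

class = single-mesh tooth geometry [base-circle involute, m = 3.078, 65T]
pitch radius r_p = m·N/2 = 3.078·65/2 = 100.035000
base radius r_b = r_p·cos α = 100.035000·cos 19.380° = 94.366872
roll angle φ = 16.413° = 0.28646089 rad
x = r_b·(cos φ + φ·sin φ) = 98.159667
y = r_b·(sin φ − φ·cos φ) = 0.733375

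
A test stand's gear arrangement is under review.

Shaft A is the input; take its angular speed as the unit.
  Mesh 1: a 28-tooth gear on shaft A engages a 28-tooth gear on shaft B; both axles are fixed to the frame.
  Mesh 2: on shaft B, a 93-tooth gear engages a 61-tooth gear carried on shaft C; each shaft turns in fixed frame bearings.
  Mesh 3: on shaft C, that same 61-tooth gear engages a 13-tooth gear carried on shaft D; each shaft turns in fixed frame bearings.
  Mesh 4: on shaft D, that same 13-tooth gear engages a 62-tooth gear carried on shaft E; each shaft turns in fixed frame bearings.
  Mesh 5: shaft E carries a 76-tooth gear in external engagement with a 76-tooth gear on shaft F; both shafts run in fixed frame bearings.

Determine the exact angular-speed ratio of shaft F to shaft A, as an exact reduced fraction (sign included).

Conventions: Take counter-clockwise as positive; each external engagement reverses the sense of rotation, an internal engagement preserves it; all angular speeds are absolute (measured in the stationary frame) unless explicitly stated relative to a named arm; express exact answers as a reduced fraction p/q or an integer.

-3/2

class = fixed-axis compound train [5 meshes; 5 ratios multiply, 5 sense flips]
mesh 1 [28T→28T]: running ratio 1, sense −
mesh 2 [93T→61T]: running ratio 93/61, sense +
mesh 3 [61T→13T]: running ratio 93/13, sense −
mesh 4 [13T→62T]: running ratio 3/2, sense +
mesh 5 [76T→76T]: running ratio 3/2, sense −
ω_out/ω_in = -3/2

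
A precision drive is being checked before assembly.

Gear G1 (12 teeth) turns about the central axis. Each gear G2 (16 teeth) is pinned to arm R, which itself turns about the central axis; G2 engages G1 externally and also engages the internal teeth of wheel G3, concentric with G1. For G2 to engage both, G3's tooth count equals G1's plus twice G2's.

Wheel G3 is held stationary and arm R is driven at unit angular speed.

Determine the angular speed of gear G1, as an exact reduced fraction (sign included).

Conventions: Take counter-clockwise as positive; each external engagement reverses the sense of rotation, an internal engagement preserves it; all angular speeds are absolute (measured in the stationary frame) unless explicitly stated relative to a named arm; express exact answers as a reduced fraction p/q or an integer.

14/3

class = planetary set [G3 = 12+2·16 = 44; Willis about the carrier]
ring teeth: 12 + 2·16 = 44
12(ω_sun−ω_arm) = −44(ω_ring−ω_arm),  ω_ring = 0, ω_arm = 1
ω_sun = 1 − (44/12)(0−1) = 14/3
exact speed ratio = 14/3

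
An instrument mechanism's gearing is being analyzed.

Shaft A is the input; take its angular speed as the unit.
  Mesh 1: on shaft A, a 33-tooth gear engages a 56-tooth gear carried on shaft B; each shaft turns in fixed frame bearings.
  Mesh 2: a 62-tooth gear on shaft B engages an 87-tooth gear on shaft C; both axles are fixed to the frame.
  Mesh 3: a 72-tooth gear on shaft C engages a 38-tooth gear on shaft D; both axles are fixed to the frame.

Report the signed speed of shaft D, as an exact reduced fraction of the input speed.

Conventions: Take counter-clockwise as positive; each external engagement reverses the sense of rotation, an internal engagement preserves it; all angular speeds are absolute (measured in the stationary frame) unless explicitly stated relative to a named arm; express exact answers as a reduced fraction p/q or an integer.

-3069/3857

3-mesh fixed-axis compound train (all bearings frame-fixed)
mesh 1 [33T→56T]: |ω|/ω_in = 1×33/56 = 33/56, sense flips to −
mesh 2 [62T→87T]: |ω|/ω_in = (33/56)×62/87 = 341/812, sense flips to +
mesh 3 [72T→38T]: |ω|/ω_in = (341/812)×72/38 = 3069/3857, sense flips to −
signed output speed (× input speed) = -3069/3857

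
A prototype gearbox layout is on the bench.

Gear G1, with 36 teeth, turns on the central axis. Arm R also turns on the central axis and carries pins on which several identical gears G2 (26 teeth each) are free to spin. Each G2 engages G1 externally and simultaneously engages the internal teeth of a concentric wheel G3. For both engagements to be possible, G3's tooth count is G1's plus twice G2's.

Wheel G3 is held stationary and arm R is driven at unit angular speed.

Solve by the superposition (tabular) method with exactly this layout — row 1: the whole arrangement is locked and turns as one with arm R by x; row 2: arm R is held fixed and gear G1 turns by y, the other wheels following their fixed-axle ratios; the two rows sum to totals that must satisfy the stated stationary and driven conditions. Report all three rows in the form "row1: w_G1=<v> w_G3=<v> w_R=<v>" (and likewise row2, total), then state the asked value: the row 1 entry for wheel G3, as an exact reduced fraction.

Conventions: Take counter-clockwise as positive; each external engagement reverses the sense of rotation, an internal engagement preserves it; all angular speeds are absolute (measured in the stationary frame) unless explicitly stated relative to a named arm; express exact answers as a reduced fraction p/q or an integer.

row1: w_G1=1 w_G3=1 w_R=1
row2: w_G1=22/9 w_G3=-1 w_R=0
total: w_G1=31/9 w_G3=0 w_R=1
asked value: 1

recognized (axles ride arm R): planetary set, 36/26/88 teeth
superposition row 1 [locked train]: every member turns x
superposition row 2 [arm held]: sun y, ring −(36/88)·y, arm 0
boundary: total ω_ring = x − (36/88)·y = 0 and total ω_arm = x = 1  ⇒  y = 22/9, x = 1
row 2 ring = −(36/88)·22/9 = -1
totals (row 1 + row 2): sun 1 + 22/9 = 31/9, ring 1 + (-1) = 0, arm 1 + 0 = 1
asked cell (row1, ring) = 1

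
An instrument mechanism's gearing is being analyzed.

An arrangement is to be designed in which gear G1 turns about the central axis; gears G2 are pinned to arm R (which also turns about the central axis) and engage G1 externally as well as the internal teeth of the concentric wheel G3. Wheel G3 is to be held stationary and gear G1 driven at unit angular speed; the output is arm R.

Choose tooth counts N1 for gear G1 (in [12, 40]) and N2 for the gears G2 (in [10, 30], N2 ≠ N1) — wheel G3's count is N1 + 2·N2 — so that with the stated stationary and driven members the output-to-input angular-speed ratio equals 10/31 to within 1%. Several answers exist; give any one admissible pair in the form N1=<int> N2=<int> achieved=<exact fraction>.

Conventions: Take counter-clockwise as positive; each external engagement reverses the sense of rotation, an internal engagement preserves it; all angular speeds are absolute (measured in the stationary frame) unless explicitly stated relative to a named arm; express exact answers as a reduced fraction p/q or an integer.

planetary set to be sized for 10/31 (Willis relation)
Willis with ω_ring = 0: ω_arm/ω_sun = N1/(N1+N3); set equal to 10/31  ⇒  N3/N1 = 1/(10/31) − 1 = 21/10
N3 = N1 + 2·N2  ⇒  N2/N1 = (N3/N1 − 1)/2 = (21/10 − 1)/2 = 11/20
smallest multiple with N1 ≥ 12 and N2 ≥ 10: k = 1  ⇒  N1 = 1·20 = 20, N2 = 1·11 = 11 (N1 ≤ 40, N2 ≤ 30, N2 ≠ N1 ✓), N3 = 20 + 2·11 = 42
check: N1/(N1+N3) with N1 = 20, N3 = 42 gives 10/31; |achieved − target| = 0 ≤ 1/310 ✓

N1=20 N2=11 achieved=10/31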